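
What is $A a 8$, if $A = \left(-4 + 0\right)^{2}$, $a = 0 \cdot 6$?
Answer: $0$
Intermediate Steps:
$a = 0$
$A = 16$ ($A = \left(-4\right)^{2} = 16$)
$A a 8 = 16 \cdot 0 \cdot 8 = 0 \cdot 8 = 0$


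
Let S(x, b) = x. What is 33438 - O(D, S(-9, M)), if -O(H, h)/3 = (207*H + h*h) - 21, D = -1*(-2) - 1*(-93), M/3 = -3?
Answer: 92613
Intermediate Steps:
M = -9 (M = 3*(-3) = -9)
D = 95 (D = 2 + 93 = 95)
O(H, h) = 63 - 621*H - 3*h² (O(H, h) = -3*((207*H + h*h) - 21) = -3*((207*H + h²) - 21) = -3*((h² + 207*H) - 21) = -3*(-21 + h² + 207*H) = 63 - 621*H - 3*h²)
33438 - O(D, S(-9, M)) = 33438 - (63 - 621*95 - 3*(-9)²) = 33438 - (63 - 58995 - 3*81) = 33438 - (63 - 58995 - 243) = 33438 - 1*(-59175) = 33438 + 59175 = 92613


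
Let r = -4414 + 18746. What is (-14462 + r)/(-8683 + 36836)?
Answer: -130/28153 ≈ -0.0046176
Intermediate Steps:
r = 14332
(-14462 + r)/(-8683 + 36836) = (-14462 + 14332)/(-8683 + 36836) = -130/28153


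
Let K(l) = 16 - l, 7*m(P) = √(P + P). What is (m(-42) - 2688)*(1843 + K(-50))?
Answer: -5131392 + 3818*I*√21/7 ≈ -5.1314e+6 + 2499.5*I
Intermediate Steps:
m(P) = √2*√P/7 (m(P) = √(P + P)/7 = √(2*P)/7 = (√2*√P)/7 = √2*√P/7)
(m(-42) - 2688)*(1843 + K(-50)) = (√2*√(-42)/7 - 2688)*(1843 + (16 - 1*(-50))) = (√2*(I*√42)/7 - 2688)*(1843 + (16 + 50)) = (2*I*√21/7 - 2688)*(1843 + 66) = (-2688 + 2*I*√21/7)*1909 = -5131392 + 3818*I*√21/7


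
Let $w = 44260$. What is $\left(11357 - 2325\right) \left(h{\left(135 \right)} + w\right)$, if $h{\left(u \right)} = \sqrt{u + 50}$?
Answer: $399756320 + 9032 \sqrt{185} \approx 3.9988 \cdot 10^{8}$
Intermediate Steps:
$h{\left(u \right)} = \sqrt{50 + u}$
$\left(11357 - 2325\right) \left(h{\left(135 \right)} + w\right) = \left(11357 - 2325\right) \left(\sqrt{50 + 135} + 44260\right) = 9032 \left(\sqrt{185} + 44260\right) = 9032 \left(44260 + \sqrt{185}\right) = 399756320 + 9032 \sqrt{185}$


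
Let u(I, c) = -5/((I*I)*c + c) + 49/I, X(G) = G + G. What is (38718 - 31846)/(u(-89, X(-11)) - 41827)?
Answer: -106593488672/648798680723 ≈ -0.16429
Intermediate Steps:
X(G) = 2*G
u(I, c) = -5/(c + c*I²) + 49/I (u(I, c) = -5/(I²*c + c) + 49/I = -5/(c*I² + c) + 49/I = -5/(c + c*I²) + 49/I)
(38718 - 31846)/(u(-89, X(-11)) - 41827) = (38718 - 31846)/((-5*(-89) + 49*(2*(-11)) + 49*(2*(-11))*(-89)²)/((-89)*((2*(-11)))*(1 + (-89)²)) - 41827) = 6872/(-1/89*(445 + 49*(-22) + 49*(-22)*7921)/(-22*(1 + 7921)) - 41827) = 6872/(-1/89*(-1/22)*(445 - 1078 - 8538838)/7922 - 41827) = 6872/(-1/89*(-1/22)*1/7922*(-8539471) - 41827) = 6872/(-8539471/15511276 - 41827) = 6872/(-648798680723/15511276) = 6872*(-15511276/648798680723) = -106593488672/648798680723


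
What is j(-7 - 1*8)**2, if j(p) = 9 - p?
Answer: 576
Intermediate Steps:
j(-7 - 1*8)**2 = (9 - (-7 - 1*8))**2 = (9 - (-7 - 8))**2 = (9 - 1*(-15))**2 = (9 + 15)**2 = 24**2 = 576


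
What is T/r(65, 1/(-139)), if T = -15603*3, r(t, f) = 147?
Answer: -2229/7 ≈ -318.43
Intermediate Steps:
T = -46809
T/r(65, 1/(-139)) = -46809/147 = -46809*1/147 = -2229/7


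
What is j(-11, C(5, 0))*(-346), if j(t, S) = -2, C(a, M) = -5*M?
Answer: 692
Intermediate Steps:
j(-11, C(5, 0))*(-346) = -2*(-346) = 692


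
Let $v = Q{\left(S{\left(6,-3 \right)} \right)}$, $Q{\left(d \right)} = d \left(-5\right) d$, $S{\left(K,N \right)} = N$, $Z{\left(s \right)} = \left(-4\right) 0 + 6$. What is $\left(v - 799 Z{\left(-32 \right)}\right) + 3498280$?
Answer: $3493441$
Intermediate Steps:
$Z{\left(s \right)} = 6$ ($Z{\left(s \right)} = 0 + 6 = 6$)
$Q{\left(d \right)} = - 5 d^{2}$ ($Q{\left(d \right)} = - 5 d d = - 5 d^{2}$)
$v = -45$ ($v = - 5 \left(-3\right)^{2} = \left(-5\right) 9 = -45$)
$\left(v - 799 Z{\left(-32 \right)}\right) + 3498280 = \left(-45 - 4794\right) + 3498280 = -4839 + 3498280 = 3493441$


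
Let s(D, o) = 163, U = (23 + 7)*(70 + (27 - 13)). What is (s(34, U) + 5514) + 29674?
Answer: 35351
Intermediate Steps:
U = 2520 (U = 30*(70 + 14) = 30*84 = 2520)
(s(34, U) + 5514) + 29674 = (163 + 5514) + 29674 = 5677 + 29674 = 35351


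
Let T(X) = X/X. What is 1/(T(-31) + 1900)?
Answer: 1/1901 ≈ 0.00052604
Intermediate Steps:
T(X) = 1
1/(T(-31) + 1900) = 1/(1 + 1900) = 1/1901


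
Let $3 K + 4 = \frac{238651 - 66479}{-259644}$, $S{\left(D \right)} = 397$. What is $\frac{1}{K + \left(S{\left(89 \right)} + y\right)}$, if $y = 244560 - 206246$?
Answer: $\frac{2529}{97896188} \approx 2.5833 \cdot 10^{-5}$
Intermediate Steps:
$K = - \frac{3931}{2529}$ ($K = - \frac{4}{3} + \frac{\left(238651 - 66479\right) \frac{1}{-259644}}{3} = - \frac{4}{3} + \frac{172172 \left(- \frac{1}{259644}\right)}{3} = - \frac{4}{3} + \frac{1}{3} \left(- \frac{559}{843}\right) = - \frac{4}{3} - \frac{559}{2529} = - \frac{3931}{2529} \approx -1.5544$)
$y = 38314$
$\frac{1}{K + \left(S{\left(89 \right)} + y\right)} = \frac{1}{- \frac{3931}{2529} + \left(397 + 38314\right)} = \frac{1}{- \frac{3931}{2529} + 38711} = \frac{1}{\frac{97896188}{2529}} = \frac{2529}{97896188}$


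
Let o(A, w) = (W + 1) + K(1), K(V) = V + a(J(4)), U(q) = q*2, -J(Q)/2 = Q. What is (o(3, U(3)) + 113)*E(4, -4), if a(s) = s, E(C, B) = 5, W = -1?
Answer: 530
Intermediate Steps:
J(Q) = -2*Q
U(q) = 2*q
K(V) = -8 + V (K(V) = V - 2*4 = V - 8 = -8 + V)
o(A, w) = -7 (o(A, w) = (-1 + 1) + (-8 + 1) = 0 - 7 = -7)
(o(3, U(3)) + 113)*E(4, -4) = (-7 + 113)*5 = 106*5 = 530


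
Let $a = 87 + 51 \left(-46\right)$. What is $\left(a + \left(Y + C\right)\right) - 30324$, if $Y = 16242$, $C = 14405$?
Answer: $-1936$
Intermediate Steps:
$a = -2259$ ($a = 87 - 2346 = -2259$)
$\left(a + \left(Y + C\right)\right) - 30324 = \left(-2259 + \left(16242 + 14405\right)\right) - 30324 = \left(-2259 + 30647\right) - 30324 = 28388 - 30324 = -1936$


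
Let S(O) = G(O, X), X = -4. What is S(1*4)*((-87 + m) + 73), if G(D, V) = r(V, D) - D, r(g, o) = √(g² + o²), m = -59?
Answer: 292 - 292*√2 ≈ -120.95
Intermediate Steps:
G(D, V) = √(D² + V²) - D (G(D, V) = √(V² + D²) - D = √(D² + V²) - D)
S(O) = √(16 + O²) - O (S(O) = √(O² + (-4)²) - O = √(O² + 16) - O = √(16 + O²) - O)
S(1*4)*((-87 + m) + 73) = (√(16 + (1*4)²) - 4)*((-87 - 59) + 73) = (√(16 + 4²) - 1*4)*(-146 + 73) = (√(16 + 16) - 4)*(-73) = (√32 - 4)*(-73) = (4*√2 - 4)*(-73) = (-4 + 4*√2)*(-73) = 292 - 292*√2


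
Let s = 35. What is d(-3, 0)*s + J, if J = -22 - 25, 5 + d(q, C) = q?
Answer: -327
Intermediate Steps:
d(q, C) = -5 + q
J = -47
d(-3, 0)*s + J = (-5 - 3)*35 - 47 = -8*35 - 47 = -280 - 47 = -327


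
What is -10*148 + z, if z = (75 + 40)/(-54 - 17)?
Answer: -105195/71 ≈ -1481.6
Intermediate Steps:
z = -115/71 (z = 115/(-71) = 115*(-1/71) = -115/71 ≈ -1.6197)
-10*148 + z = -10*148 - 115/71 = -1480 - 115/71 = -105195/71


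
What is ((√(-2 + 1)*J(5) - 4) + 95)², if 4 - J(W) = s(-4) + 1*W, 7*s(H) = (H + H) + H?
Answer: 405744/49 + 130*I ≈ 8280.5 + 130.0*I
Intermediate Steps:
s(H) = 3*H/7 (s(H) = ((H + H) + H)/7 = (2*H + H)/7 = (3*H)/7 = 3*H/7)
J(W) = 40/7 - W (J(W) = 4 - ((3/7)*(-4) + 1*W) = 4 - (-12/7 + W) = 4 + (12/7 - W) = 40/7 - W)
((√(-2 + 1)*J(5) - 4) + 95)² = ((√(-2 + 1)*(40/7 - 1*5) - 4) + 95)² = ((√(-1)*(40/7 - 5) - 4) + 95)² = ((I*(5/7) - 4) + 95)² = ((5*I/7 - 4) + 95)² = ((-4 + 5*I/7) + 95)² = (91 + 5*I/7)²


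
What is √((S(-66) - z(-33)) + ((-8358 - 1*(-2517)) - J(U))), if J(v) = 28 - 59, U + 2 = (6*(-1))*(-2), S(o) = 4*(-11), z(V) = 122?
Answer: 6*I*√166 ≈ 77.305*I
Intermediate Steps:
S(o) = -44
U = 10 (U = -2 + (6*(-1))*(-2) = -2 - 6*(-2) = -2 + 12 = 10)
J(v) = -31
√((S(-66) - z(-33)) + ((-8358 - 1*(-2517)) - J(U))) = √((-44 - 1*122) + ((-8358 - 1*(-2517)) - 1*(-31))) = √((-44 - 122) + ((-8358 + 2517) + 31)) = √(-166 + (-5841 + 31)) = √(-166 - 5810) = √(-5976) = 6*I*√166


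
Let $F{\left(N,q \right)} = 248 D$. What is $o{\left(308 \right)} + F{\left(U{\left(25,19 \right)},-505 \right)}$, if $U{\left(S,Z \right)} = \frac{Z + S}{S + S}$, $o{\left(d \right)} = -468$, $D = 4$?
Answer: $524$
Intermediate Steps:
$U{\left(S,Z \right)} = \frac{S + Z}{2 S}$
$F{\left(N,q \right)} = 992$ ($F{\left(N,q \right)} = 248 \cdot 4 = 992$)
$o{\left(308 \right)} + F{\left(U{\left(25,19 \right)},-505 \right)} = -468 + 992 = 524$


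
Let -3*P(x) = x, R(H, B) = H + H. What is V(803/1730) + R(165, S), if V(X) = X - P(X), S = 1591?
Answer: 857956/2595 ≈ 330.62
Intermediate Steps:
R(H, B) = 2*H
P(x) = -x/3
V(X) = 4*X/3 (V(X) = X - (-1)*X/3 = X + X/3 = 4*X/3)
V(803/1730) + R(165, S) = 4*(803/1730)/3 + 2*165 = 4*(803*(1/1730))/3 + 330 = (4/3)*(803/1730) + 330 = 1606/2595 + 330 = 857956/2595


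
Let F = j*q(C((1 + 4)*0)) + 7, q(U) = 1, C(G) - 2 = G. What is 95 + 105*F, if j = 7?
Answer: 1565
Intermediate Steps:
C(G) = 2 + G
F = 14 (F = 7*1 + 7 = 7 + 7 = 14)
95 + 105*F = 95 + 105*14 = 95 + 1470 = 1565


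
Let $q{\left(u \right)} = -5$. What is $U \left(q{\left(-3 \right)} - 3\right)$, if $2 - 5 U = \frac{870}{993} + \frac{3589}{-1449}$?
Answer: $- \frac{13815896}{2398095} \approx -5.7612$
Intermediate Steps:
$U = \frac{1726987}{2398095}$ ($U = \frac{2}{5} - \frac{\frac{870}{993} + \frac{3589}{-1449}}{5} = \frac{2}{5} - \frac{870 \cdot \frac{1}{993} + 3589 \left(- \frac{1}{1449}\right)}{5} = \frac{2}{5} - \frac{\frac{290}{331} - \frac{3589}{1449}}{5} = \frac{2}{5} - - \frac{767749}{2398095} = \frac{2}{5} + \frac{767749}{2398095} = \frac{1726987}{2398095} \approx 0.72015$)
$U \left(q{\left(-3 \right)} - 3\right) = \frac{1726987 \left(-5 - 3\right)}{2398095} = \frac{1726987}{2398095} \left(-8\right) = - \frac{13815896}{2398095}$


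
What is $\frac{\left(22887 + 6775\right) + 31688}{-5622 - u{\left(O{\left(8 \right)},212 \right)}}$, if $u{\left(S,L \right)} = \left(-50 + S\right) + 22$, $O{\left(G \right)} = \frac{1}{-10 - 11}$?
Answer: $- \frac{1288350}{117473} \approx -10.967$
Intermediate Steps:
$O{\left(G \right)} = - \frac{1}{21}$ ($O{\left(G \right)} = \frac{1}{-21} = - \frac{1}{21}$)
$u{\left(S,L \right)} = -28 + S$
$\frac{\left(22887 + 6775\right) + 31688}{-5622 - u{\left(O{\left(8 \right)},212 \right)}} = \frac{\left(22887 + 6775\right) + 31688}{-5622 - \left(-28 - \frac{1}{21}\right)} = \frac{29662 + 31688}{-5622 - - \frac{589}{21}} = \frac{61350}{-5622 + \frac{589}{21}} = \frac{61350}{- \frac{117473}{21}} = 61350 \left(- \frac{21}{117473}\right) = - \frac{1288350}{117473}$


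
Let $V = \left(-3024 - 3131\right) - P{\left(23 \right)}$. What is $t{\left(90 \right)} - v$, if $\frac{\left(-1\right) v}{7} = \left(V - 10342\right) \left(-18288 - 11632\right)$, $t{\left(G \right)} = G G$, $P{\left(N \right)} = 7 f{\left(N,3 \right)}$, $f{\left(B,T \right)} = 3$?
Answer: $3459538020$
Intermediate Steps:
$P{\left(N \right)} = 21$ ($P{\left(N \right)} = 7 \cdot 3 = 21$)
$t{\left(G \right)} = G^{2}$
$V = -6176$ ($V = \left(-3024 - 3131\right) - 21 = -6155 - 21 = -6176$)
$v = -3459529920$ ($v = - 7 \left(-6176 - 10342\right) \left(-18288 - 11632\right) = - 7 \left(\left(-16518\right) \left(-29920\right)\right) = \left(-7\right) 494218560 = -3459529920$)
$t{\left(90 \right)} - v = 90^{2} - -3459529920 = 8100 + 3459529920 = 3459538020$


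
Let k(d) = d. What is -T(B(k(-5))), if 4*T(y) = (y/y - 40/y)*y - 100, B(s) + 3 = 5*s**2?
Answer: 9/2 ≈ 4.5000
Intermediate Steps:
B(s) = -3 + 5*s**2
T(y) = -25 + y*(1 - 40/y)/4 (T(y) = ((y/y - 40/y)*y - 100)/4 = ((1 - 40/y)*y - 100)/4 = (y*(1 - 40/y) - 100)/4 = (-100 + y*(1 - 40/y))/4 = -25 + y*(1 - 40/y)/4)
-T(B(k(-5))) = -(-35 + (-3 + 5*(-5)**2)/4) = -(-35 + (-3 + 5*25)/4) = -(-35 + (-3 + 125)/4) = -(-35 + (1/4)*122) = -(-35 + 61/2) = -1*(-9/2) = 9/2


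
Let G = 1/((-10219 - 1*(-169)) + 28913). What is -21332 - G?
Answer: -402385517/18863 ≈ -21332.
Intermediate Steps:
G = 1/18863 (G = 1/((-10219 + 169) + 28913) = 1/(-10050 + 28913) = 1/18863 ≈ 5.3014e-5)
-21332 - G = -21332 - 1*1/18863 = -21332 - 1/18863 = -402385517/18863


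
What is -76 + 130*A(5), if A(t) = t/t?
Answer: 54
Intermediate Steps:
A(t) = 1
-76 + 130*A(5) = -76 + 130*1 = -76 + 130 = 54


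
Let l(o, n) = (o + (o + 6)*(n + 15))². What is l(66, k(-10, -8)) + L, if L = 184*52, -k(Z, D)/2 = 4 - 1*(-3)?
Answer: 28612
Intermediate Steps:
k(Z, D) = -14 (k(Z, D) = -2*(4 - 1*(-3)) = -2*(4 + 3) = -2*7 = -14)
L = 9568
l(o, n) = (o + (6 + o)*(15 + n))²
l(66, k(-10, -8)) + L = (90 + 6*(-14) + 16*66 - 14*66)² + 9568 = (90 - 84 + 1056 - 924)² + 9568 = 138² + 9568 = 19044 + 9568 = 28612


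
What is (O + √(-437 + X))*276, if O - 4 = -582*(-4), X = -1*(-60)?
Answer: 643632 + 276*I*√377 ≈ 6.4363e+5 + 5359.0*I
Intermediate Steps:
X = 60
O = 2332 (O = 4 - 582*(-4) = 4 + 2328 = 2332)
(O + √(-437 + X))*276 = (2332 + √(-437 + 60))*276 = (2332 + √(-377))*276 = (2332 + I*√377)*276 = 643632 + 276*I*√377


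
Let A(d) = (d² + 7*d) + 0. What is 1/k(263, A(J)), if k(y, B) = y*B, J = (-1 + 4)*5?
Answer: 1/86790 ≈ 1.1522e-5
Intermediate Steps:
J = 15 (J = 3*5 = 15)
A(d) = d² + 7*d
k(y, B) = B*y
1/k(263, A(J)) = 1/((15*(7 + 15))*263) = 1/((15*22)*263) = 1/(330*263) = 1/86790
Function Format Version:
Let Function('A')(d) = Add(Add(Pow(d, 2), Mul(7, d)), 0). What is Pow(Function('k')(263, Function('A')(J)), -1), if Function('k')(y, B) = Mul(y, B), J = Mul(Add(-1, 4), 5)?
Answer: Rational(1, 86790) ≈ 1.1522e-5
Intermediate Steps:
J = 15 (J = Mul(3, 5) = 15)
Function('A')(d) = Add(Pow(d, 2), Mul(7, d))
Function('k')(y, B) = Mul(B, y)
Pow(Function('k')(263, Function('A')(J)), -1) = Pow(Mul(Mul(15, Add(7, 15)), 263), -1) = Pow(Mul(Mul(15, 22), 263), -1) = Pow(Mul(330, 263), -1) = Pow(86790, -1) = Rational(1, 86790)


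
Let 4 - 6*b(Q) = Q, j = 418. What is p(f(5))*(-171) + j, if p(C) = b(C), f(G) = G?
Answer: 893/2 ≈ 446.50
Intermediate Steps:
b(Q) = ⅔ - Q/6
p(C) = ⅔ - C/6
p(f(5))*(-171) + j = (⅔ - ⅙*5)*(-171) + 418 = (⅔ - ⅚)*(-171) + 418 = -⅙*(-171) + 418 = 57/2 + 418 = 893/2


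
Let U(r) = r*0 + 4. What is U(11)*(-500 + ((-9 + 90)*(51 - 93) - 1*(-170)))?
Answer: -14928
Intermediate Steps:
U(r) = 4 (U(r) = 0 + 4 = 4)
U(11)*(-500 + ((-9 + 90)*(51 - 93) - 1*(-170))) = 4*(-500 + ((-9 + 90)*(51 - 93) - 1*(-170))) = 4*(-500 + (81*(-42) + 170)) = 4*(-500 + (-3402 + 170)) = 4*(-500 - 3232) = 4*(-3732) = -14928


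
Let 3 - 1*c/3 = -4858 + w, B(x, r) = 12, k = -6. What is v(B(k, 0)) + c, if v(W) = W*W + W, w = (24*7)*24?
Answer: 2643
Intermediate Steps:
w = 4032 (w = 168*24 = 4032)
c = 2487 (c = 9 - 3*(-4858 + 4032) = 9 - 3*(-826) = 9 + 2478 = 2487)
v(W) = W + W² (v(W) = W² + W = W + W²)
v(B(k, 0)) + c = 12*(1 + 12) + 2487 = 12*13 + 2487 = 156 + 2487 = 2643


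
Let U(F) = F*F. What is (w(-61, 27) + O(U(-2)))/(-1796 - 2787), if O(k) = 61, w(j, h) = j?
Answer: 0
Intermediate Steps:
U(F) = F**2
(w(-61, 27) + O(U(-2)))/(-1796 - 2787) = (-61 + 61)/(-1796 - 2787) = 0/(-4583) = 0*(-1/4583) = 0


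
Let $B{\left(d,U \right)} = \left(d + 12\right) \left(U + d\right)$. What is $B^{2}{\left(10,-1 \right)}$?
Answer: $39204$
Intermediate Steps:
$B{\left(d,U \right)} = \left(12 + d\right) \left(U + d\right)$
$B^{2}{\left(10,-1 \right)} = \left(10^{2} + 12 \left(-1\right) + 12 \cdot 10 - 10\right)^{2} = \left(100 - 12 + 120 - 10\right)^{2} = 198^{2} = 39204$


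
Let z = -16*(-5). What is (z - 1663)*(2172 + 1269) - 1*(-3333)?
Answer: -5443770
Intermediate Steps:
z = 80
(z - 1663)*(2172 + 1269) - 1*(-3333) = (80 - 1663)*(2172 + 1269) - 1*(-3333) = -1583*3441 + 3333 = -5447103 + 3333 = -5443770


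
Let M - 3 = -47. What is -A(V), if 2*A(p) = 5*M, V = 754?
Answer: 110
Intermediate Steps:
M = -44 (M = 3 - 47 = -44)
A(p) = -110 (A(p) = (5*(-44))/2 = (½)*(-220) = -110)
-A(V) = -1*(-110) = 110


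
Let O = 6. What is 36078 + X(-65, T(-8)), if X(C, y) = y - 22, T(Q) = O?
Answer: 36062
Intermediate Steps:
T(Q) = 6
X(C, y) = -22 + y
36078 + X(-65, T(-8)) = 36078 + (-22 + 6) = 36078 - 16 = 36062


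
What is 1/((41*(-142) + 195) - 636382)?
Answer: -1/642009 ≈ -1.5576e-6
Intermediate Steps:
1/((41*(-142) + 195) - 636382) = 1/((-5822 + 195) - 636382) = 1/(-5627 - 636382) = 1/(-642009) = -1/642009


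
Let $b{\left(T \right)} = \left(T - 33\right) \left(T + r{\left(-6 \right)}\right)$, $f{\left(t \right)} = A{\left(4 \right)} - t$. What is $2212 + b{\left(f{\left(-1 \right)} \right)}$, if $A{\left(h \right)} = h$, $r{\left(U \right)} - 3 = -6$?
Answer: $2156$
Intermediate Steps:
$r{\left(U \right)} = -3$ ($r{\left(U \right)} = 3 - 6 = -3$)
$f{\left(t \right)} = 4 - t$
$b{\left(T \right)} = \left(-33 + T\right) \left(-3 + T\right)$ ($b{\left(T \right)} = \left(T - 33\right) \left(T - 3\right) = \left(-33 + T\right) \left(-3 + T\right)$)
$2212 + b{\left(f{\left(-1 \right)} \right)} = 2212 + \left(99 + \left(4 - -1\right)^{2} - 36 \left(4 - -1\right)\right) = 2212 + \left(99 + \left(4 + 1\right)^{2} - 36 \left(4 + 1\right)\right) = 2212 + \left(99 + 5^{2} - 180\right) = 2212 + \left(99 + 25 - 180\right) = 2212 - 56 = 2156$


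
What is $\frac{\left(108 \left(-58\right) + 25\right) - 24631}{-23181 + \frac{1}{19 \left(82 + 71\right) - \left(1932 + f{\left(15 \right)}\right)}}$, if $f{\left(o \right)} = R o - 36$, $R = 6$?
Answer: $\frac{2843127}{2134970} \approx 1.3317$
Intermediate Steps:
$f{\left(o \right)} = -36 + 6 o$ ($f{\left(o \right)} = 6 o - 36 = -36 + 6 o$)
$\frac{\left(108 \left(-58\right) + 25\right) - 24631}{-23181 + \frac{1}{19 \left(82 + 71\right) - \left(1932 + f{\left(15 \right)}\right)}} = \frac{\left(108 \left(-58\right) + 25\right) - 24631}{-23181 + \frac{1}{19 \left(82 + 71\right) - \left(1896 + 90\right)}} = \frac{\left(-6264 + 25\right) - 24631}{-23181 + \frac{1}{19 \cdot 153 - 1986}} = \frac{-6239 - 24631}{-23181 + \frac{1}{2907 - 1986}} = - \frac{30870}{-23181 + \frac{1}{2907 - 1986}} = - \frac{30870}{-23181 + \frac{1}{921}} = - \frac{30870}{- \frac{21349700}{921}} = \left(-30870\right) \left(- \frac{921}{21349700}\right) = \frac{2843127}{2134970}$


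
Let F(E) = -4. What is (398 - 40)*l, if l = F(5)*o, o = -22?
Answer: 31504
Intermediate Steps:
l = 88 (l = -4*(-22) = 88)
(398 - 40)*l = (398 - 40)*88 = 358*88 = 31504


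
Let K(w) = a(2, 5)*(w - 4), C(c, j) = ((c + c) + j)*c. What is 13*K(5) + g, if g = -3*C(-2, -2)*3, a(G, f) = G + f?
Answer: -17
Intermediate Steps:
C(c, j) = c*(j + 2*c) (C(c, j) = (2*c + j)*c = (j + 2*c)*c = c*(j + 2*c))
K(w) = -28 + 7*w (K(w) = (2 + 5)*(w - 4) = 7*(-4 + w) = -28 + 7*w)
g = -108 (g = -(-6)*(-2 + 2*(-2))*3 = -(-6)*(-2 - 4)*3 = -(-6)*(-6)*3 = -3*12*3 = -36*3 = -108)
13*K(5) + g = 13*(-28 + 7*5) - 108 = 13*(-28 + 35) - 108 = 13*7 - 108 = 91 - 108 = -17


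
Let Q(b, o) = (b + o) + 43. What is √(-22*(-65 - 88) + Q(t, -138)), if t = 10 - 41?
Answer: 18*√10 ≈ 56.921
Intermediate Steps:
t = -31
Q(b, o) = 43 + b + o
√(-22*(-65 - 88) + Q(t, -138)) = √(-22*(-65 - 88) + (43 - 31 - 138)) = √(-22*(-153) - 126) = √(3366 - 126) = √3240 = 18*√10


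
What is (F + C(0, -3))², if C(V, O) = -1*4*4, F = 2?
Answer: 196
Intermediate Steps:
C(V, O) = -16 (C(V, O) = -4*4 = -16)
(F + C(0, -3))² = (2 - 16)² = (-14)² = 196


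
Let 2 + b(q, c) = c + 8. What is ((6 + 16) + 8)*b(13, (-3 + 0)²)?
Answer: 450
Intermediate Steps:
b(q, c) = 6 + c (b(q, c) = -2 + (c + 8) = -2 + (8 + c) = 6 + c)
((6 + 16) + 8)*b(13, (-3 + 0)²) = ((6 + 16) + 8)*(6 + (-3 + 0)²) = (22 + 8)*(6 + (-3)²) = 30*(6 + 9) = 30*15 = 450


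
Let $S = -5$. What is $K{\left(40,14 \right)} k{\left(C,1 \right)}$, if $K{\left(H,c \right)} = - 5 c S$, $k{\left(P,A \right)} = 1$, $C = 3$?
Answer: $350$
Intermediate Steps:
$K{\left(H,c \right)} = 25 c$ ($K{\left(H,c \right)} = - 5 c \left(-5\right) = 25 c$)
$K{\left(40,14 \right)} k{\left(C,1 \right)} = 25 \cdot 14 \cdot 1 = 350 \cdot 1 = 350$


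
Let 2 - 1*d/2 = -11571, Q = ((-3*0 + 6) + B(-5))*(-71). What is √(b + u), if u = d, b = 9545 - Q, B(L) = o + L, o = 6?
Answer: 2*√8297 ≈ 182.18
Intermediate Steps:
B(L) = 6 + L
Q = -497 (Q = ((-3*0 + 6) + (6 - 5))*(-71) = ((0 + 6) + 1)*(-71) = (6 + 1)*(-71) = 7*(-71) = -497)
b = 10042 (b = 9545 - 1*(-497) = 9545 + 497 = 10042)
d = 23146 (d = 4 - 2*(-11571) = 4 + 23142 = 23146)
u = 23146
√(b + u) = √(10042 + 23146) = √33188 = 2*√8297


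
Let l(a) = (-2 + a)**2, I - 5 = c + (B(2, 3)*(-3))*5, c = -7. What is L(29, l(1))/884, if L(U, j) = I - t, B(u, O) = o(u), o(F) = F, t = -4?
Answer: -7/221 ≈ -0.031674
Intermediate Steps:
B(u, O) = u
I = -32 (I = 5 + (-7 + (2*(-3))*5) = 5 + (-7 - 6*5) = 5 + (-7 - 30) = 5 - 37 = -32)
L(U, j) = -28 (L(U, j) = -32 - 1*(-4) = -32 + 4 = -28)
L(29, l(1))/884 = -28/884 = -28*1/884 = -7/221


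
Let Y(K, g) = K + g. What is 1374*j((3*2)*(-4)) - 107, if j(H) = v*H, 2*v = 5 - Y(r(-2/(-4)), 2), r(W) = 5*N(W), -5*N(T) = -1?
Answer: -33083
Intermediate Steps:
N(T) = ⅕ (N(T) = -⅕*(-1) = ⅕)
r(W) = 1 (r(W) = 5*(⅕) = 1)
v = 1 (v = (5 - (1 + 2))/2 = (5 - 1*3)/2 = (5 - 3)/2 = (½)*2 = 1)
j(H) = H (j(H) = 1*H = H)
1374*j((3*2)*(-4)) - 107 = 1374*((3*2)*(-4)) - 107 = 1374*(6*(-4)) - 107 = 1374*(-24) - 107 = -32976 - 107 = -33083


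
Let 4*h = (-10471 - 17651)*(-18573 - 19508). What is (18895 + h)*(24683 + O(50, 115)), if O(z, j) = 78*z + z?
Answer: 15332820632723/2 ≈ 7.6664e+12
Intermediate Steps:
O(z, j) = 79*z
h = 535456941/2 (h = ((-10471 - 17651)*(-18573 - 19508))/4 = (-28122*(-38081))/4 = (1/4)*1070913882 = 535456941/2 ≈ 2.6773e+8)
(18895 + h)*(24683 + O(50, 115)) = (18895 + 535456941/2)*(24683 + 79*50) = 535494731*(24683 + 3950)/2 = (535494731/2)*28633 = 15332820632723/2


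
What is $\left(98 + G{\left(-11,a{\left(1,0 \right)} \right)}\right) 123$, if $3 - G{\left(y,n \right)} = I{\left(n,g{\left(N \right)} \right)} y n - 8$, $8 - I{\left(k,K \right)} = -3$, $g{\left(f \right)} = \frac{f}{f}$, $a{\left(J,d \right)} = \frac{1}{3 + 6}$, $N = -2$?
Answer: $\frac{45182}{3} \approx 15061.0$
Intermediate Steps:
$a{\left(J,d \right)} = \frac{1}{9}$
$g{\left(f \right)} = 1$
$I{\left(k,K \right)} = 11$ ($I{\left(k,K \right)} = 8 - -3 = 8 + 3 = 11$)
$G{\left(y,n \right)} = 11 - 11 n y$ ($G{\left(y,n \right)} = 3 - \left(11 y n - 8\right) = 3 - \left(11 n y - 8\right) = 3 - \left(-8 + 11 n y\right) = 11 - 11 n y$)
$\left(98 + G{\left(-11,a{\left(1,0 \right)} \right)}\right) 123 = \left(98 - \left(-11 + \frac{11}{9} \left(-11\right)\right)\right) 123 = \left(98 + \left(11 + \frac{121}{9}\right)\right) 123 = \left(98 + \frac{220}{9}\right) 123 = \frac{1102}{9} \cdot 123 = \frac{45182}{3}$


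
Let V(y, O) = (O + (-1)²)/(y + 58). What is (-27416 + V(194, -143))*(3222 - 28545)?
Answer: 29159324767/42 ≈ 6.9427e+8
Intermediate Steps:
V(y, O) = (1 + O)/(58 + y) (V(y, O) = (O + 1)/(58 + y) = (1 + O)/(58 + y))
(-27416 + V(194, -143))*(3222 - 28545) = (-27416 + (1 - 143)/(58 + 194))*(3222 - 28545) = (-27416 - 142/252)*(-25323) = (-27416 + (1/252)*(-142))*(-25323) = (-27416 - 71/126)*(-25323) = -3454487/126*(-25323) = 29159324767/42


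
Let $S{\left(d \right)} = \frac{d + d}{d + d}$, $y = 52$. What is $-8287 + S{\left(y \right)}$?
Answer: $-8286$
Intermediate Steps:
$S{\left(d \right)} = 1$ ($S{\left(d \right)} = \frac{2 d}{2 d} = 2 d \frac{1}{2 d} = 1$)
$-8287 + S{\left(y \right)} = -8287 + 1 = -8286$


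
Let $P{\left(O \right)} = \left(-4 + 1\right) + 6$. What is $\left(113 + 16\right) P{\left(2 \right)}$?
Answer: $387$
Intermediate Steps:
$P{\left(O \right)} = 3$ ($P{\left(O \right)} = -3 + 6 = 3$)
$\left(113 + 16\right) P{\left(2 \right)} = \left(113 + 16\right) 3 = 129 \cdot 3 = 387$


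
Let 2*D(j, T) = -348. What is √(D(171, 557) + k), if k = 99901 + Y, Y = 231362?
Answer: √331089 ≈ 575.40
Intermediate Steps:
k = 331263 (k = 99901 + 231362 = 331263)
D(j, T) = -174 (D(j, T) = (½)*(-348) = -174)
√(D(171, 557) + k) = √(-174 + 331263) = √331089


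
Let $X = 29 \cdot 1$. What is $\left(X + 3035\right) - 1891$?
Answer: $1173$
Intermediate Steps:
$X = 29$
$\left(X + 3035\right) - 1891 = \left(29 + 3035\right) - 1891 = 3064 - 1891 = 1173$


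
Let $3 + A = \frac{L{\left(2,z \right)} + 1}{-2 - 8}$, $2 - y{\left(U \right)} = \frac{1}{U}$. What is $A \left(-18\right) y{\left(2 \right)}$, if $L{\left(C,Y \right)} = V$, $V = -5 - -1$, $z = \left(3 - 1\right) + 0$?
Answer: $\frac{729}{10} \approx 72.9$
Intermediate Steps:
$z = 2$ ($z = 2 + 0 = 2$)
$y{\left(U \right)} = 2 - \frac{1}{U}$
$V = -4$ ($V = -5 + 1 = -4$)
$L{\left(C,Y \right)} = -4$
$A = - \frac{27}{10}$ ($A = -3 + \frac{-4 + 1}{-2 - 8} = -3 - \frac{3}{-10} = -3 - - \frac{3}{10} = -3 + \frac{3}{10} = - \frac{27}{10} \approx -2.7$)
$A \left(-18\right) y{\left(2 \right)} = \left(- \frac{27}{10}\right) \left(-18\right) \left(2 - \frac{1}{2}\right) = \frac{243 \left(2 - \frac{1}{2}\right)}{5} = \frac{243}{5} \cdot \frac{3}{2} = \frac{729}{10}$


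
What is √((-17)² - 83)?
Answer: √206 ≈ 14.353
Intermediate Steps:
√((-17)² - 83) = √(289 - 83) = √206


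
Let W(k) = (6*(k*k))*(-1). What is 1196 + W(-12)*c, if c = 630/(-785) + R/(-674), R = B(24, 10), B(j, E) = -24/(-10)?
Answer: 500645548/264545 ≈ 1892.5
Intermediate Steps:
W(k) = -6*k**2 (W(k) = (6*k**2)*(-1) = -6*k**2)
B(j, E) = 12/5 (B(j, E) = -24*(-1/10) = 12/5)
R = 12/5 ≈ 2.4000
c = -213252/264545 (c = 630/(-785) + (12/5)/(-674) = 630*(-1/785) + (12/5)*(-1/674) = -126/157 - 6/1685 = -213252/264545 ≈ -0.80611)
1196 + W(-12)*c = 1196 - 6*(-12)**2*(-213252/264545) = 1196 - 6*144*(-213252/264545) = 1196 - 864*(-213252/264545) = 1196 + 184249728/264545 = 500645548/264545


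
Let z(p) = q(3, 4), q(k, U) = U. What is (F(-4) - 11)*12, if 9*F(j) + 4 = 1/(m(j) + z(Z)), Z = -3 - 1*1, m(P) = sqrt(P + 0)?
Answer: -2056/15 - 2*I/15 ≈ -137.07 - 0.13333*I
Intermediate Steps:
m(P) = sqrt(P)
Z = -4 (Z = -3 - 1 = -4)
z(p) = 4
F(j) = -4/9 + 1/(9*(4 + sqrt(j))) (F(j) = -4/9 + 1/(9*(sqrt(j) + 4)) = -4/9 + 1/(9*(4 + sqrt(j))))
(F(-4) - 11)*12 = ((-15 - 8*I)/(9*(4 + sqrt(-4))) - 11)*12 = ((-15 - 8*I)/(9*(4 + 2*I)) - 11)*12 = (((4 - 2*I)/20)*(-15 - 8*I)/9 - 11)*12 = ((-15 - 8*I)*(4 - 2*I)/180 - 11)*12 = (-11 + (-15 - 8*I)*(4 - 2*I)/180)*12 = -132 + (-15 - 8*I)*(4 - 2*I)/15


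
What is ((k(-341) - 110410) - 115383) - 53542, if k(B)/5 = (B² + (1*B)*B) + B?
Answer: 881770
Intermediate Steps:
k(B) = 5*B + 10*B² (k(B) = 5*((B² + (1*B)*B) + B) = 5*((B² + B*B) + B) = 5*((B² + B²) + B) = 5*(2*B² + B) = 5*(B + 2*B²) = 5*B + 10*B²)
((k(-341) - 110410) - 115383) - 53542 = ((5*(-341)*(1 + 2*(-341)) - 110410) - 115383) - 53542 = ((5*(-341)*(1 - 682) - 110410) - 115383) - 53542 = ((5*(-341)*(-681) - 110410) - 115383) - 53542 = ((1161105 - 110410) - 115383) - 53542 = (1050695 - 115383) - 53542 = 935312 - 53542 = 881770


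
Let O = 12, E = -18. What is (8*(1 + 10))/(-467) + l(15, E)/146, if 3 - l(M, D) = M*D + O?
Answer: 109039/68182 ≈ 1.5992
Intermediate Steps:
l(M, D) = -9 - D*M (l(M, D) = 3 - (M*D + 12) = 3 - (D*M + 12) = 3 - (12 + D*M) = 3 + (-12 - D*M) = -9 - D*M)
(8*(1 + 10))/(-467) + l(15, E)/146 = (8*(1 + 10))/(-467) + (-9 - 1*(-18)*15)/146 = (8*11)*(-1/467) + (-9 + 270)*(1/146) = 88*(-1/467) + 261*(1/146) = -88/467 + 261/146 = 109039/68182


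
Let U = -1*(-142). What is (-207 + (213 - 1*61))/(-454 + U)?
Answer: 55/312 ≈ 0.17628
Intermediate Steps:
U = 142
(-207 + (213 - 1*61))/(-454 + U) = (-207 + (213 - 1*61))/(-454 + 142) = (-207 + (213 - 61))/(-312) = (-207 + 152)*(-1/312) = -55*(-1/312) = 55/312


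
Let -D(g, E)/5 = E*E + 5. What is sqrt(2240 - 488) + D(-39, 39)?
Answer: -7630 + 2*sqrt(438) ≈ -7588.1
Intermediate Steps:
D(g, E) = -25 - 5*E**2 (D(g, E) = -5*(E*E + 5) = -5*(E**2 + 5) = -5*(5 + E**2) = -25 - 5*E**2)
sqrt(2240 - 488) + D(-39, 39) = sqrt(2240 - 488) + (-25 - 5*39**2) = sqrt(1752) + (-25 - 5*1521) = 2*sqrt(438) + (-25 - 7605) = 2*sqrt(438) - 7630 = -7630 + 2*sqrt(438)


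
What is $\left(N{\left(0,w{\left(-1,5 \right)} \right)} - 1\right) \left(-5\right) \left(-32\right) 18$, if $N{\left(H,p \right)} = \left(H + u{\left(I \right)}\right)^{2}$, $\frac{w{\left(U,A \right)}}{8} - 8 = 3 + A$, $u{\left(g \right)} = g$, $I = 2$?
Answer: $8640$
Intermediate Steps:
$w{\left(U,A \right)} = 88 + 8 A$ ($w{\left(U,A \right)} = 64 + 8 \left(3 + A\right) = 64 + \left(24 + 8 A\right) = 88 + 8 A$)
$N{\left(H,p \right)} = \left(2 + H\right)^{2}$ ($N{\left(H,p \right)} = \left(H + 2\right)^{2} = \left(2 + H\right)^{2}$)
$\left(N{\left(0,w{\left(-1,5 \right)} \right)} - 1\right) \left(-5\right) \left(-32\right) 18 = \left(\left(2 + 0\right)^{2} - 1\right) \left(-5\right) \left(-32\right) 18 = \left(2^{2} - 1\right) \left(-5\right) \left(-32\right) 18 = \left(4 - 1\right) \left(-5\right) \left(-32\right) 18 = 3 \left(-5\right) \left(-32\right) 18 = \left(-15\right) \left(-32\right) 18 = 480 \cdot 18 = 8640$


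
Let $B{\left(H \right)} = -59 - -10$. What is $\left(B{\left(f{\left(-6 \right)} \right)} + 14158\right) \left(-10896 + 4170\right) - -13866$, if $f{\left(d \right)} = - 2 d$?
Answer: $-94883268$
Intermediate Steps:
$B{\left(H \right)} = -49$ ($B{\left(H \right)} = -59 + 10 = -49$)
$\left(B{\left(f{\left(-6 \right)} \right)} + 14158\right) \left(-10896 + 4170\right) - -13866 = \left(-49 + 14158\right) \left(-10896 + 4170\right) - -13866 = 14109 \left(-6726\right) + 13866 = -94897134 + 13866 = -94883268$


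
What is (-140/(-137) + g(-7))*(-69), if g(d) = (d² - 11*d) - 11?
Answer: -1096755/137 ≈ -8005.5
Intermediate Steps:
g(d) = -11 + d² - 11*d
(-140/(-137) + g(-7))*(-69) = (-140/(-137) + (-11 + (-7)² - 11*(-7)))*(-69) = (-140*(-1/137) + (-11 + 49 + 77))*(-69) = (140/137 + 115)*(-69) = (15895/137)*(-69) = -1096755/137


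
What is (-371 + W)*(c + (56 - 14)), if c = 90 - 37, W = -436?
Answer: -76665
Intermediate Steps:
c = 53
(-371 + W)*(c + (56 - 14)) = (-371 - 436)*(53 + (56 - 14)) = -807*(53 + 42) = -807*95 = -76665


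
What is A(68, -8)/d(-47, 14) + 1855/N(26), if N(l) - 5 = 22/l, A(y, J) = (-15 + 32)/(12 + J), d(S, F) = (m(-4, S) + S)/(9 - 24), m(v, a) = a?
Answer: 2271655/7144 ≈ 317.98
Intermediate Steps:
d(S, F) = -2*S/15 (d(S, F) = (S + S)/(9 - 24) = (2*S)/(-15) = (2*S)*(-1/15) = -2*S/15)
A(y, J) = 17/(12 + J)
N(l) = 5 + 22/l
A(68, -8)/d(-47, 14) + 1855/N(26) = (17/(12 - 8))/((-2/15*(-47))) + 1855/(5 + 22/26) = (17/4)/(94/15) + 1855/(5 + 22*(1/26)) = (17*(¼))*(15/94) + 1855/(5 + 11/13) = (17/4)*(15/94) + 1855/(76/13) = 255/376 + 1855*(13/76) = 255/376 + 24115/76 = 2271655/7144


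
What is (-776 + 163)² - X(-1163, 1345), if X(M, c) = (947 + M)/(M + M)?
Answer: 437019239/1163 ≈ 3.7577e+5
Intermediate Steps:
X(M, c) = (947 + M)/(2*M) (X(M, c) = (947 + M)/((2*M)) = (947 + M)*(1/(2*M)) = (947 + M)/(2*M))
(-776 + 163)² - X(-1163, 1345) = (-776 + 163)² - (947 - 1163)/(2*(-1163)) = (-613)² - (-1)*(-216)/(2*1163) = 375769 - 1*108/1163 = 375769 - 108/1163 = 437019239/1163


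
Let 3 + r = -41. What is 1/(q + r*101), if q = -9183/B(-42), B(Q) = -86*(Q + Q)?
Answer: -2408/10704213 ≈ -0.00022496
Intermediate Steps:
r = -44 (r = -3 - 41 = -44)
B(Q) = -172*Q
q = -3061/2408 (q = -9183/((-172*(-42))) = -9183/7224 = -9183*1/7224 = -3061/2408 ≈ -1.2712)
1/(q + r*101) = 1/(-3061/2408 - 44*101) = 1/(-3061/2408 - 4444) = 1/(-10704213/2408) = -2408/10704213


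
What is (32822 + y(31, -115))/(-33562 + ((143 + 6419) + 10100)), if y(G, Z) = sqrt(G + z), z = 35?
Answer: -16411/8450 - sqrt(66)/16900 ≈ -1.9426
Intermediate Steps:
y(G, Z) = sqrt(35 + G) (y(G, Z) = sqrt(G + 35) = sqrt(35 + G))
(32822 + y(31, -115))/(-33562 + ((143 + 6419) + 10100)) = (32822 + sqrt(35 + 31))/(-33562 + ((143 + 6419) + 10100)) = (32822 + sqrt(66))/(-33562 + (6562 + 10100)) = (32822 + sqrt(66))/(-33562 + 16662) = (32822 + sqrt(66))/(-16900) = (32822 + sqrt(66))*(-1/16900) = -16411/8450 - sqrt(66)/16900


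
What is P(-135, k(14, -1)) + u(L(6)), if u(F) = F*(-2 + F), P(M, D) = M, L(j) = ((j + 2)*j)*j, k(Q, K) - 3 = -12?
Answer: 82233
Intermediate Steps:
k(Q, K) = -9 (k(Q, K) = 3 - 12 = -9)
L(j) = j²*(2 + j) (L(j) = ((2 + j)*j)*j = (j*(2 + j))*j = j²*(2 + j))
P(-135, k(14, -1)) + u(L(6)) = -135 + (6²*(2 + 6))*(-2 + 6²*(2 + 6)) = -135 + (36*8)*(-2 + 36*8) = -135 + 288*(-2 + 288) = -135 + 288*286 = -135 + 82368 = 82233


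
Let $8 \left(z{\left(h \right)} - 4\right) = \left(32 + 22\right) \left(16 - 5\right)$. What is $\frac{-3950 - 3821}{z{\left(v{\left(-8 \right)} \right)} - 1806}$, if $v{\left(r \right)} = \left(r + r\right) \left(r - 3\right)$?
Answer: $\frac{31084}{6911} \approx 4.4978$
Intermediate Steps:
$v{\left(r \right)} = 2 r \left(-3 + r\right)$
$z{\left(h \right)} = \frac{313}{4}$ ($z{\left(h \right)} = 4 + \frac{\left(32 + 22\right) \left(16 - 5\right)}{8} = 4 + \frac{54 \cdot 11}{8} = 4 + \frac{1}{8} \cdot 594 = 4 + \frac{297}{4} = \frac{313}{4}$)
$\frac{-3950 - 3821}{z{\left(v{\left(-8 \right)} \right)} - 1806} = \frac{-3950 - 3821}{\frac{313}{4} - 1806} = - \frac{7771}{- \frac{6911}{4}} = \left(-7771\right) \left(- \frac{4}{6911}\right) = \frac{31084}{6911}$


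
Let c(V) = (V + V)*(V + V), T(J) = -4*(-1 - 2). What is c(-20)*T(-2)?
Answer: 19200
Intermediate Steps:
T(J) = 12 (T(J) = -4*(-3) = 12)
c(V) = 4*V**2 (c(V) = (2*V)*(2*V) = 4*V**2)
c(-20)*T(-2) = (4*(-20)**2)*12 = (4*400)*12 = 1600*12 = 19200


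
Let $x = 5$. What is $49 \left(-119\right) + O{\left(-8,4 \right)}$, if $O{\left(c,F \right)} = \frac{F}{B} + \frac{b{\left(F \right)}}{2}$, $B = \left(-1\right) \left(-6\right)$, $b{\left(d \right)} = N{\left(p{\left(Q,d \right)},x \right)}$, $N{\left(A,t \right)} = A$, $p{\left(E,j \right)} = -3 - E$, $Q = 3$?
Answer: $- \frac{17500}{3} \approx -5833.3$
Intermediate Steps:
$b{\left(d \right)} = -6$ ($b{\left(d \right)} = -3 - 3 = -6$)
$B = 6$
$O{\left(c,F \right)} = -3 + \frac{F}{6}$ ($O{\left(c,F \right)} = \frac{F}{6} - \frac{6}{2} = F \frac{1}{6} - 3 = \frac{F}{6} - 3 = -3 + \frac{F}{6}$)
$49 \left(-119\right) + O{\left(-8,4 \right)} = 49 \left(-119\right) + \left(-3 + \frac{1}{6} \cdot 4\right) = -5831 + \left(-3 + \frac{2}{3}\right) = -5831 - \frac{7}{3} = - \frac{17500}{3}$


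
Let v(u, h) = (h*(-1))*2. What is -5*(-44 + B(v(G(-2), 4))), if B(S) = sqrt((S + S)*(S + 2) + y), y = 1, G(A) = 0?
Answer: 220 - 5*sqrt(97) ≈ 170.76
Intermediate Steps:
v(u, h) = -2*h (v(u, h) = -h*2 = -2*h)
B(S) = sqrt(1 + 2*S*(2 + S)) (B(S) = sqrt((S + S)*(S + 2) + 1) = sqrt((2*S)*(2 + S) + 1) = sqrt(2*S*(2 + S) + 1) = sqrt(1 + 2*S*(2 + S)))
-5*(-44 + B(v(G(-2), 4))) = -5*(-44 + sqrt(1 + 2*(-2*4)**2 + 4*(-2*4))) = -5*(-44 + sqrt(1 + 2*(-8)**2 + 4*(-8))) = -5*(-44 + sqrt(1 + 2*64 - 32)) = -5*(-44 + sqrt(1 + 128 - 32)) = -5*(-44 + sqrt(97)) = 220 - 5*sqrt(97)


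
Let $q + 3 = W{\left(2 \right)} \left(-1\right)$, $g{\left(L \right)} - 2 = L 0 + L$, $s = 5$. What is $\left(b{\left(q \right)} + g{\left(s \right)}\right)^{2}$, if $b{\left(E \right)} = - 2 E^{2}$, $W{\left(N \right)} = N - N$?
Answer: $121$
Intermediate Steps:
$W{\left(N \right)} = 0$
$g{\left(L \right)} = 2 + L$ ($g{\left(L \right)} = 2 + \left(L 0 + L\right) = 2 + \left(0 + L\right) = 2 + L$)
$q = -3$ ($q = -3 + 0 \left(-1\right) = -3 + 0 = -3$)
$\left(b{\left(q \right)} + g{\left(s \right)}\right)^{2} = \left(- 2 \left(-3\right)^{2} + \left(2 + 5\right)\right)^{2} = \left(\left(-2\right) 9 + 7\right)^{2} = \left(-18 + 7\right)^{2} = \left(-11\right)^{2} = 121$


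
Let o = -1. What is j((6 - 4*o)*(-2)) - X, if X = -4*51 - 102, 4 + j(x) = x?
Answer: 282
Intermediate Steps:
j(x) = -4 + x
X = -306 (X = -204 - 102 = -306)
j((6 - 4*o)*(-2)) - X = (-4 + (6 - 4*(-1))*(-2)) - 1*(-306) = (-4 + (6 + 4)*(-2)) + 306 = (-4 + 10*(-2)) + 306 = (-4 - 20) + 306 = -24 + 306 = 282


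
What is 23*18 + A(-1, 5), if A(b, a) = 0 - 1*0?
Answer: 414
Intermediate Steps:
A(b, a) = 0 (A(b, a) = 0 + 0 = 0)
23*18 + A(-1, 5) = 23*18 + 0 = 414 + 0 = 414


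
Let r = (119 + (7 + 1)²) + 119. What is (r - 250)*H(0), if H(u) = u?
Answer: 0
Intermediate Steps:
r = 302 (r = (119 + 8²) + 119 = (119 + 64) + 119 = 183 + 119 = 302)
(r - 250)*H(0) = (302 - 250)*0 = 52*0 = 0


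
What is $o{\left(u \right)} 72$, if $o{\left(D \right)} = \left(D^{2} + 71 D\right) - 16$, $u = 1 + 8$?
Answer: $50688$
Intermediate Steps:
$u = 9$
$o{\left(D \right)} = -16 + D^{2} + 71 D$
$o{\left(u \right)} 72 = \left(-16 + 9^{2} + 71 \cdot 9\right) 72 = \left(-16 + 81 + 639\right) 72 = 704 \cdot 72 = 50688$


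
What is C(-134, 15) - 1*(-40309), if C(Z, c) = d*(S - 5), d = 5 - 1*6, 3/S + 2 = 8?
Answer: 80627/2 ≈ 40314.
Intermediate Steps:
S = ½ (S = 3/(-2 + 8) = 3/6 = 3*(⅙) = ½ ≈ 0.50000)
d = -1 (d = 5 - 6 = -1)
C(Z, c) = 9/2 (C(Z, c) = -(½ - 5) = -1*(-9/2) = 9/2)
C(-134, 15) - 1*(-40309) = 9/2 - 1*(-40309) = 9/2 + 40309 = 80627/2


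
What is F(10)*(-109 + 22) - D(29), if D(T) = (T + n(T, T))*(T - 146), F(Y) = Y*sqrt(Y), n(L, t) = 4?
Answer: 3861 - 870*sqrt(10) ≈ 1109.8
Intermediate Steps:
F(Y) = Y**(3/2)
D(T) = (-146 + T)*(4 + T) (D(T) = (T + 4)*(T - 146) = (4 + T)*(-146 + T) = (-146 + T)*(4 + T))
F(10)*(-109 + 22) - D(29) = 10**(3/2)*(-109 + 22) - (-584 + 29**2 - 142*29) = (10*sqrt(10))*(-87) - (-584 + 841 - 4118) = -870*sqrt(10) - 1*(-3861) = -870*sqrt(10) + 3861 = 3861 - 870*sqrt(10)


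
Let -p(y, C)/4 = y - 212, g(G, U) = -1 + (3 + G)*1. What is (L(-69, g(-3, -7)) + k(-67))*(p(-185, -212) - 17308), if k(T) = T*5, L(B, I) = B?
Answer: 6350880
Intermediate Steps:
g(G, U) = 2 + G (g(G, U) = -1 + (3 + G) = 2 + G)
p(y, C) = 848 - 4*y (p(y, C) = -4*(y - 212) = -4*(-212 + y) = 848 - 4*y)
k(T) = 5*T
(L(-69, g(-3, -7)) + k(-67))*(p(-185, -212) - 17308) = (-69 + 5*(-67))*((848 - 4*(-185)) - 17308) = (-69 - 335)*((848 + 740) - 17308) = -404*(1588 - 17308) = -404*(-15720) = 6350880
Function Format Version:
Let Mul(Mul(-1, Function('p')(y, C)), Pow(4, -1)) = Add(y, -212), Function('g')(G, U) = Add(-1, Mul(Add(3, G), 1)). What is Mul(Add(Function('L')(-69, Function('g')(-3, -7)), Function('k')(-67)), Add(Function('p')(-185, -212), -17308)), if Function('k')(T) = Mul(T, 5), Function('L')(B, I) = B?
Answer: 6350880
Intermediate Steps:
Function('g')(G, U) = Add(2, G) (Function('g')(G, U) = Add(-1, Add(3, G)) = Add(2, G))
Function('p')(y, C) = Add(848, Mul(-4, y)) (Function('p')(y, C) = Mul(-4, Add(y, -212)) = Mul(-4, Add(-212, y)) = Add(848, Mul(-4, y)))
Function('k')(T) = Mul(5, T)
Mul(Add(Function('L')(-69, Function('g')(-3, -7)), Function('k')(-67)), Add(Function('p')(-185, -212), -17308)) = Mul(Add(-69, Mul(5, -67)), Add(Add(848, Mul(-4, -185)), -17308)) = Mul(Add(-69, -335), Add(Add(848, 740), -17308)) = Mul(-404, Add(1588, -17308)) = Mul(-404, -15720) = 6350880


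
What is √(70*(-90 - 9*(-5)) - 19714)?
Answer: 4*I*√1429 ≈ 151.21*I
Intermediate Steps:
√(70*(-90 - 9*(-5)) - 19714) = √(70*(-90 + 45) - 19714) = √(70*(-45) - 19714) = √(-3150 - 19714) = √(-22864) = 4*I*√1429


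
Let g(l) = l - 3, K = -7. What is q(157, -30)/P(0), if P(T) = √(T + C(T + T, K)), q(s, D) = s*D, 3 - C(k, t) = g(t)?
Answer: -4710*√13/13 ≈ -1306.3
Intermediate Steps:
g(l) = -3 + l
C(k, t) = 6 - t (C(k, t) = 3 - (-3 + t) = 3 + (3 - t) = 6 - t)
q(s, D) = D*s
P(T) = √(13 + T) (P(T) = √(T + (6 - 1*(-7))) = √(T + (6 + 7)) = √(T + 13) = √(13 + T))
q(157, -30)/P(0) = (-30*157)/(√(13 + 0)) = -4710*√13/13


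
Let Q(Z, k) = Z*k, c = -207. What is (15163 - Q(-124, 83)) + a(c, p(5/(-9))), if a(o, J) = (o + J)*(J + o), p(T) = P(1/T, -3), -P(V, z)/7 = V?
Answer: 1581159/25 ≈ 63246.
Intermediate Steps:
P(V, z) = -7*V
p(T) = -7/T
a(o, J) = (J + o)² (a(o, J) = (J + o)*(J + o) = (J + o)²)
(15163 - Q(-124, 83)) + a(c, p(5/(-9))) = (15163 - (-124)*83) + (-7/(5/(-9)) - 207)² = (15163 - 1*(-10292)) + (-7/(5*(-⅑)) - 207)² = (15163 + 10292) + (-7/(-5/9) - 207)² = 25455 + (-7*(-9/5) - 207)² = 25455 + (63/5 - 207)² = 25455 + (-972/5)² = 25455 + 944784/25 = 1581159/25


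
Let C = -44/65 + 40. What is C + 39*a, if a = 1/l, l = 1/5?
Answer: 15231/65 ≈ 234.32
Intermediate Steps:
C = 2556/65 (C = -44*1/65 + 40 = -44/65 + 40 = 2556/65 ≈ 39.323)
l = ⅕ ≈ 0.20000
a = 5 (a = 1/(⅕) = 5)
C + 39*a = 2556/65 + 39*5 = 2556/65 + 195 = 15231/65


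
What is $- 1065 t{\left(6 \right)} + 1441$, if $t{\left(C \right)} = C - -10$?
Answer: $-15599$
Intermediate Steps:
$t{\left(C \right)} = 10 + C$ ($t{\left(C \right)} = C + 10 = 10 + C$)
$- 1065 t{\left(6 \right)} + 1441 = - 1065 \left(10 + 6\right) + 1441 = \left(-1065\right) 16 + 1441 = -17040 + 1441 = -15599$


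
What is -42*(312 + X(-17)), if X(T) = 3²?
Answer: -13482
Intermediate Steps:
X(T) = 9
-42*(312 + X(-17)) = -42*(312 + 9) = -42*321 = -13482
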